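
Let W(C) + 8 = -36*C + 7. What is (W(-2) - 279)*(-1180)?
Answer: 245440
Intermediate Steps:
W(C) = -1 - 36*C (W(C) = -8 + (-36*C + 7) = -8 + (7 - 36*C) = -1 - 36*C)
(W(-2) - 279)*(-1180) = ((-1 - 36*(-2)) - 279)*(-1180) = ((-1 + 72) - 279)*(-1180) = (71 - 279)*(-1180) = -208*(-1180) = 245440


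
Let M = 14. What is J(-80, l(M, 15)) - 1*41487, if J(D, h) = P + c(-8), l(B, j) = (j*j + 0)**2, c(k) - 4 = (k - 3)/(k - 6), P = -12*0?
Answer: -580751/14 ≈ -41482.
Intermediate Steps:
P = 0
c(k) = 4 + (-3 + k)/(-6 + k) (c(k) = 4 + (k - 3)/(k - 6) = 4 + (-3 + k)/(-6 + k))
l(B, j) = j**4 (l(B, j) = (j**2 + 0)**2 = (j**2)**2 = j**4)
J(D, h) = 67/14 (J(D, h) = 0 + (-27 + 5*(-8))/(-6 - 8) = 0 + (-27 - 40)/(-14) = 0 - 1/14*(-67) = 0 + 67/14 = 67/14)
J(-80, l(M, 15)) - 1*41487 = 67/14 - 1*41487 = 67/14 - 41487 = -580751/14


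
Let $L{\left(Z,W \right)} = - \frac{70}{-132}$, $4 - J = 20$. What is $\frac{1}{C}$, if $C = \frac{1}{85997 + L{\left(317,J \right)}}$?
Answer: $\frac{5675837}{66} \approx 85998.0$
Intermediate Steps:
$J = -16$ ($J = 4 - 20 = -16$)
$L{\left(Z,W \right)} = \frac{35}{66}$ ($L{\left(Z,W \right)} = \left(-70\right) \left(- \frac{1}{132}\right) = \frac{35}{66}$)
$C = \frac{66}{5675837}$ ($C = \frac{1}{85997 + \frac{35}{66}} = \frac{1}{\frac{5675837}{66}} = \frac{66}{5675837} \approx 1.1628 \cdot 10^{-5}$)
$\frac{1}{C} = \frac{1}{\frac{66}{5675837}} = \frac{5675837}{66}$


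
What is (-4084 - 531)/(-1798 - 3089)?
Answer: 4615/4887 ≈ 0.94434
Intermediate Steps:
(-4084 - 531)/(-1798 - 3089) = -4615/(-4887) = -4615*(-1/4887) = 4615/4887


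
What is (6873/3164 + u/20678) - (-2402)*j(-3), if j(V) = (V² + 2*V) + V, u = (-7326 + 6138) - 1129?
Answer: 1375397/667604 ≈ 2.0602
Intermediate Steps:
u = -2317 (u = -1188 - 1129 = -2317)
j(V) = V² + 3*V
(6873/3164 + u/20678) - (-2402)*j(-3) = (6873/3164 - 2317/20678) - (-2402)*(-3*(3 - 3)) = (6873*(1/3164) - 2317*1/20678) - (-2402)*(-3*0) = (6873/3164 - 331/2954) - (-2402)*0 = 1375397/667604 - 1*0 = 1375397/667604 + 0 = 1375397/667604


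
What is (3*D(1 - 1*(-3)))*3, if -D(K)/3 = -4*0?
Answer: 0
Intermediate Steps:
D(K) = 0 (D(K) = -(-12)*0 = -3*0 = 0)
(3*D(1 - 1*(-3)))*3 = (3*0)*3 = 0*3 = 0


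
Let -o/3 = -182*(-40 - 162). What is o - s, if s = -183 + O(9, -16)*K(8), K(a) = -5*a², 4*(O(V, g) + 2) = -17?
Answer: -112109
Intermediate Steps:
O(V, g) = -25/4 (O(V, g) = -2 + (¼)*(-17) = -2 - 17/4 = -25/4)
s = 1817 (s = -183 - (-125)*8²/4 = -183 - (-125)*64/4 = -183 - 25/4*(-320) = -183 + 2000 = 1817)
o = -110292 (o = -(-546)*(-40 - 162) = -(-546)*(-202) = -3*36764 = -110292)
o - s = -110292 - 1*1817 = -110292 - 1817 = -112109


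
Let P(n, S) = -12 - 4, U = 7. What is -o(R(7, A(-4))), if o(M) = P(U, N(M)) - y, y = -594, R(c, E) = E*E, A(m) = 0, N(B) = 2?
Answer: -578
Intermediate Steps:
R(c, E) = E**2
P(n, S) = -16
o(M) = 578 (o(M) = -16 - 1*(-594) = -16 + 594 = 578)
-o(R(7, A(-4))) = -1*578 = -578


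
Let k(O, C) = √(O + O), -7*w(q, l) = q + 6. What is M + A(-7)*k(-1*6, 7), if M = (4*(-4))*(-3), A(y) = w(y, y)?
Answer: 48 + 2*I*√3/7 ≈ 48.0 + 0.49487*I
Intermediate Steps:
w(q, l) = -6/7 - q/7 (w(q, l) = -(q + 6)/7 = -(6 + q)/7 = -6/7 - q/7)
A(y) = -6/7 - y/7
M = 48 (M = -16*(-3) = 48)
k(O, C) = √2*√O (k(O, C) = √(2*O) = √2*√O)
M + A(-7)*k(-1*6, 7) = 48 + (-6/7 - ⅐*(-7))*(√2*√(-1*6)) = 48 + (-6/7 + 1)*(√2*√(-6)) = 48 + (√2*(I*√6))/7 = 48 + (2*I*√3)/7 = 48 + 2*I*√3/7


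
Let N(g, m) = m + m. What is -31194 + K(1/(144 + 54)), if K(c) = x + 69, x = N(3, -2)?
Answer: -31129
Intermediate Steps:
N(g, m) = 2*m
x = -4 (x = 2*(-2) = -4)
K(c) = 65 (K(c) = -4 + 69 = 65)
-31194 + K(1/(144 + 54)) = -31194 + 65 = -31129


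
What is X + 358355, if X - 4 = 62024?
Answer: 420383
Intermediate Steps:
X = 62028 (X = 4 + 62024 = 62028)
X + 358355 = 62028 + 358355 = 420383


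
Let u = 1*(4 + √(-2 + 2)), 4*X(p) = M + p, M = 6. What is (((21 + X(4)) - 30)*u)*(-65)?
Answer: 1690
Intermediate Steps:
X(p) = 3/2 + p/4 (X(p) = (6 + p)/4 = 3/2 + p/4)
u = 4 (u = 1*(4 + √0) = 1*(4 + 0) = 1*4 = 4)
(((21 + X(4)) - 30)*u)*(-65) = (((21 + (3/2 + (¼)*4)) - 30)*4)*(-65) = (((21 + (3/2 + 1)) - 30)*4)*(-65) = (((21 + 5/2) - 30)*4)*(-65) = ((47/2 - 30)*4)*(-65) = -13/2*4*(-65) = -26*(-65) = 1690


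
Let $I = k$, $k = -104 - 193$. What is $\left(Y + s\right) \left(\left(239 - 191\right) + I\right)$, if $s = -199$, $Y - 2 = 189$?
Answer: $1992$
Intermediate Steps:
$Y = 191$ ($Y = 2 + 189 = 191$)
$k = -297$ ($k = -104 - 193 = -297$)
$I = -297$
$\left(Y + s\right) \left(\left(239 - 191\right) + I\right) = \left(191 - 199\right) \left(\left(239 - 191\right) - 297\right) = - 8 \left(\left(239 - 191\right) - 297\right) = - 8 \left(48 - 297\right) = \left(-8\right) \left(-249\right) = 1992$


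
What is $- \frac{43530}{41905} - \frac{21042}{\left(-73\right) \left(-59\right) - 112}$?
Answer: $- \frac{212874672}{35158295} \approx -6.0547$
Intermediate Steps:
$- \frac{43530}{41905} - \frac{21042}{\left(-73\right) \left(-59\right) - 112} = \left(-43530\right) \frac{1}{41905} - \frac{21042}{4307 - 112} = - \frac{8706}{8381} - \frac{21042}{4195} = - \frac{212874672}{35158295}$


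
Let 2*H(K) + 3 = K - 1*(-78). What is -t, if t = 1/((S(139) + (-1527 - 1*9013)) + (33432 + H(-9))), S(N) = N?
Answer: -1/23064 ≈ -4.3358e-5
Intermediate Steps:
H(K) = 75/2 + K/2 (H(K) = -3/2 + (K - 1*(-78))/2 = -3/2 + (K + 78)/2 = -3/2 + (78 + K)/2 = -3/2 + (39 + K/2) = 75/2 + K/2)
t = 1/23064 (t = 1/((139 + (-1527 - 1*9013)) + (33432 + (75/2 + (1/2)*(-9)))) = 1/((139 + (-1527 - 9013)) + (33432 + (75/2 - 9/2))) = 1/((139 - 10540) + (33432 + 33)) = 1/(-10401 + 33465) = 1/23064 ≈ 4.3358e-5)
-t = -1*1/23064 = -1/23064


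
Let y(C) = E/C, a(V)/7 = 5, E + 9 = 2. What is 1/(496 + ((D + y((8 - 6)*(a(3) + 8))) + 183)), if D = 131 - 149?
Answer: 86/56839 ≈ 0.0015130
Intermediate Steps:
E = -7 (E = -9 + 2 = -7)
a(V) = 35 (a(V) = 7*5 = 35)
D = -18
y(C) = -7/C
1/(496 + ((D + y((8 - 6)*(a(3) + 8))) + 183)) = 1/(496 + ((-18 - 7*1/((8 - 6)*(35 + 8))) + 183)) = 1/(496 + ((-18 - 7/(2*43)) + 183)) = 1/(496 + ((-18 - 7/86) + 183)) = 1/(496 + (-1555/86 + 183)) = 1/(496 + 14183/86) = 1/(56839/86) = 86/56839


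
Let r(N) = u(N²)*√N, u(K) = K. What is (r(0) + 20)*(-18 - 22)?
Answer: -800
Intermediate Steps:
r(N) = N^(5/2) (r(N) = N²*√N = N^(5/2))
(r(0) + 20)*(-18 - 22) = (0^(5/2) + 20)*(-18 - 22) = (0 + 20)*(-40) = 20*(-40) = -800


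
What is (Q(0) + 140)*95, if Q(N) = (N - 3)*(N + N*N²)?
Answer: 13300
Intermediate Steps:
Q(N) = (-3 + N)*(N + N³)
(Q(0) + 140)*95 = (0*(-3 + 0 + 0³ - 3*0²) + 140)*95 = (0*(-3 + 0 + 0 - 3*0) + 140)*95 = (0*(-3 + 0 + 0 + 0) + 140)*95 = (0*(-3) + 140)*95 = (0 + 140)*95 = 140*95 = 13300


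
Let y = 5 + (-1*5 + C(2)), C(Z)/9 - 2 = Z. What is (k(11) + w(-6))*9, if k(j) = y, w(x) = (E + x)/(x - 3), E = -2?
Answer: 332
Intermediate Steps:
C(Z) = 18 + 9*Z
w(x) = (-2 + x)/(-3 + x) (w(x) = (-2 + x)/(x - 3) = (-2 + x)/(-3 + x))
y = 36 (y = 5 + (-1*5 + (18 + 9*2)) = 5 + (-5 + (18 + 18)) = 5 + (-5 + 36) = 5 + 31 = 36)
k(j) = 36
(k(11) + w(-6))*9 = (36 + (-2 - 6)/(-3 - 6))*9 = (36 - 8/(-9))*9 = (36 - ⅑*(-8))*9 = (36 + 8/9)*9 = (332/9)*9 = 332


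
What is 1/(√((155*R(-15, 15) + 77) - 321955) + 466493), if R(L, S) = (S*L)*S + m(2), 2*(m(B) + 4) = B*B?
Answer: 466493/217616564362 - I*√845313/217616564362 ≈ 2.1436e-6 - 4.2249e-9*I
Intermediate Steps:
m(B) = -4 + B²/2 (m(B) = -4 + (B*B)/2 = -4 + B²/2)
R(L, S) = -2 + L*S² (R(L, S) = (S*L)*S + (-4 + (½)*2²) = (L*S)*S + (-4 + (½)*4) = L*S² + (-4 + 2) = L*S² - 2 = -2 + L*S²)
1/(√((155*R(-15, 15) + 77) - 321955) + 466493) = 1/(√((155*(-2 - 15*15²) + 77) - 321955) + 466493) = 1/(√((155*(-2 - 15*225) + 77) - 321955) + 466493) = 1/(√((155*(-2 - 3375) + 77) - 321955) + 466493) = 1/(√((155*(-3377) + 77) - 321955) + 466493) = 1/(√((-523435 + 77) - 321955) + 466493) = 1/(√(-523358 - 321955) + 466493) = 1/(√(-845313) + 466493) = 1/(I*√845313 + 466493) = 1/(466493 + I*√845313)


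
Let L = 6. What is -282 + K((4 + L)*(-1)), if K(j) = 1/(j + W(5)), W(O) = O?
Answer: -1411/5 ≈ -282.20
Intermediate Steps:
K(j) = 1/(5 + j) (K(j) = 1/(j + 5) = 1/(5 + j))
-282 + K((4 + L)*(-1)) = -282 + 1/(5 + (4 + 6)*(-1)) = -282 + 1/(5 + 10*(-1)) = -282 + 1/(5 - 10) = -282 + 1/(-5) = -282 - 1/5 = -1411/5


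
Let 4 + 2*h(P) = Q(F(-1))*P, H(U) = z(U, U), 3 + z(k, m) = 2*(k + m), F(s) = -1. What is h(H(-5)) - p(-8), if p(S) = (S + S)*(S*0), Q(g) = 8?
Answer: -94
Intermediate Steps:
z(k, m) = -3 + 2*k + 2*m (z(k, m) = -3 + 2*(k + m) = -3 + (2*k + 2*m) = -3 + 2*k + 2*m)
H(U) = -3 + 4*U (H(U) = -3 + 2*U + 2*U = -3 + 4*U)
p(S) = 0 (p(S) = (2*S)*0 = 0)
h(P) = -2 + 4*P (h(P) = -2 + (8*P)/2 = -2 + 4*P)
h(H(-5)) - p(-8) = (-2 + 4*(-3 + 4*(-5))) - 1*0 = (-2 + 4*(-3 - 20)) + 0 = (-2 + 4*(-23)) + 0 = (-2 - 92) + 0 = -94 + 0 = -94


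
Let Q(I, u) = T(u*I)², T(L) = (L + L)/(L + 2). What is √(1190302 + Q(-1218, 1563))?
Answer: √269618855123283367/475933 ≈ 1091.0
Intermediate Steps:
T(L) = 2*L/(2 + L) (T(L) = (2*L)/(2 + L) = 2*L/(2 + L))
Q(I, u) = 4*I²*u²/(2 + I*u)² (Q(I, u) = (2*(u*I)/(2 + u*I))² = (2*(I*u)/(2 + I*u))² = (2*I*u/(2 + I*u))² = 4*I²*u²/(2 + I*u)²)
√(1190302 + Q(-1218, 1563)) = √(1190302 + 4*(-1218)²*1563²/(2 - 1218*1563)²) = √(1190302 + 4*1483524*2442969/(2 - 1903734)²) = √(1190302 + 4*1483524*2442969/(-1903732)²) = √(1190302 + 4*1483524*2442969*(1/3624195527824)) = √(1190302 + 906050785689/226512220489) = √(269618855123283367/226512220489) = √269618855123283367/475933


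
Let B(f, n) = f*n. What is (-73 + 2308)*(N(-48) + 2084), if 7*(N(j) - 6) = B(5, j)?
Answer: 32161650/7 ≈ 4.5945e+6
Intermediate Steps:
N(j) = 6 + 5*j/7 (N(j) = 6 + (5*j)/7 = 6 + 5*j/7)
(-73 + 2308)*(N(-48) + 2084) = (-73 + 2308)*((6 + (5/7)*(-48)) + 2084) = 2235*((6 - 240/7) + 2084) = 2235*(-198/7 + 2084) = 2235*(14390/7) = 32161650/7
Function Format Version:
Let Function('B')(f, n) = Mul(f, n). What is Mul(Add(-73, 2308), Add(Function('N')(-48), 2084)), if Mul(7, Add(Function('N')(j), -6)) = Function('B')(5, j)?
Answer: Rational(32161650, 7) ≈ 4.5945e+6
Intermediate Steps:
Function('N')(j) = Add(6, Mul(Rational(5, 7), j)) (Function('N')(j) = Add(6, Mul(Rational(1, 7), Mul(5, j))) = Add(6, Mul(Rational(5, 7), j)))
Mul(Add(-73, 2308), Add(Function('N')(-48), 2084)) = Mul(Add(-73, 2308), Add(Add(6, Mul(Rational(5, 7), -48)), 2084)) = Mul(2235, Add(Add(6, Rational(-240, 7)), 2084)) = Mul(2235, Add(Rational(-198, 7), 2084)) = Mul(2235, Rational(14390, 7)) = Rational(32161650, 7)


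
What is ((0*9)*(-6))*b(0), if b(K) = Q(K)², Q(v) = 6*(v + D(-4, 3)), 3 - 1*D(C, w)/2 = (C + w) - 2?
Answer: 0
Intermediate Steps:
D(C, w) = 10 - 2*C - 2*w (D(C, w) = 6 - 2*((C + w) - 2) = 6 - 2*(-2 + C + w) = 6 + (4 - 2*C - 2*w) = 10 - 2*C - 2*w)
Q(v) = 72 + 6*v (Q(v) = 6*(v + (10 - 2*(-4) - 2*3)) = 6*(v + (10 + 8 - 6)) = 6*(v + 12) = 6*(12 + v) = 72 + 6*v)
b(K) = (72 + 6*K)²
((0*9)*(-6))*b(0) = ((0*9)*(-6))*(36*(12 + 0)²) = (0*(-6))*(36*12²) = 0*(36*144) = 0*5184 = 0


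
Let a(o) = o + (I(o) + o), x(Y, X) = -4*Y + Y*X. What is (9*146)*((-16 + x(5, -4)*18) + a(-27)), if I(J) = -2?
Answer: -1040688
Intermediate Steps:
x(Y, X) = -4*Y + X*Y
a(o) = -2 + 2*o (a(o) = o + (-2 + o) = -2 + 2*o)
(9*146)*((-16 + x(5, -4)*18) + a(-27)) = (9*146)*((-16 + (5*(-4 - 4))*18) + (-2 + 2*(-27))) = 1314*((-16 + (5*(-8))*18) + (-2 - 54)) = 1314*((-16 - 40*18) - 56) = 1314*((-16 - 720) - 56) = 1314*(-736 - 56) = 1314*(-792) = -1040688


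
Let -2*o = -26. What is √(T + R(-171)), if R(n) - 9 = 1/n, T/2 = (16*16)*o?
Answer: √21654566/57 ≈ 81.639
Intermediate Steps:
o = 13 (o = -½*(-26) = 13)
T = 6656 (T = 2*((16*16)*13) = 2*(256*13) = 2*3328 = 6656)
R(n) = 9 + 1/n
√(T + R(-171)) = √(6656 + (9 + 1/(-171))) = √(6656 + (9 - 1/171)) = √(6656 + 1538/171) = √(1139714/171) = √21654566/57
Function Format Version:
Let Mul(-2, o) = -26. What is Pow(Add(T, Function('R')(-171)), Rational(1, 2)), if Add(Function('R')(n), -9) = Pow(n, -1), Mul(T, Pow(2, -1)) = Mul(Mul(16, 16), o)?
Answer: Mul(Rational(1, 57), Pow(21654566, Rational(1, 2))) ≈ 81.639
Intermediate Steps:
o = 13 (o = Mul(Rational(-1, 2), -26) = 13)
T = 6656 (T = Mul(2, Mul(Mul(16, 16), 13)) = Mul(2, Mul(256, 13)) = Mul(2, 3328) = 6656)
Function('R')(n) = Add(9, Pow(n, -1))
Pow(Add(T, Function('R')(-171)), Rational(1, 2)) = Pow(Add(6656, Add(9, Pow(-171, -1))), Rational(1, 2)) = Pow(Add(6656, Add(9, Rational(-1, 171))), Rational(1, 2)) = Pow(Add(6656, Rational(1538, 171)), Rational(1, 2)) = Pow(Rational(1139714, 171), Rational(1, 2)) = Mul(Rational(1, 57), Pow(21654566, Rational(1, 2)))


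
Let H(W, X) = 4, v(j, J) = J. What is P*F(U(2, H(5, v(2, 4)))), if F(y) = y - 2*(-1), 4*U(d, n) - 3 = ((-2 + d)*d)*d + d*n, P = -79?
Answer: -1501/4 ≈ -375.25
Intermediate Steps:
U(d, n) = 3/4 + d*n/4 + d**2*(-2 + d)/4 (U(d, n) = 3/4 + (((-2 + d)*d)*d + d*n)/4 = 3/4 + ((d*(-2 + d))*d + d*n)/4 = 3/4 + (d**2*(-2 + d) + d*n)/4 = 3/4 + (d*n + d**2*(-2 + d))/4 = 3/4 + (d*n/4 + d**2*(-2 + d)/4) = 3/4 + d*n/4 + d**2*(-2 + d)/4)
F(y) = 2 + y (F(y) = y + 2 = 2 + y)
P*F(U(2, H(5, v(2, 4)))) = -79*(2 + (3/4 - 1/2*2**2 + (1/4)*2**3 + (1/4)*2*4)) = -79*(2 + (3/4 - 1/2*4 + (1/4)*8 + 2)) = -79*(2 + (3/4 - 2 + 2 + 2)) = -79*(2 + 11/4) = -79*19/4 = -1501/4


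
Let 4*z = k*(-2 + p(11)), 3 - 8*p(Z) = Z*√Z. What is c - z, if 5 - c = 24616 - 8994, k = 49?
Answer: -499107/32 + 539*√11/32 ≈ -15541.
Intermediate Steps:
p(Z) = 3/8 - Z^(3/2)/8 (p(Z) = 3/8 - Z*√Z/8 = 3/8 - Z^(3/2)/8)
z = -637/32 - 539*√11/32 (z = (49*(-2 + (3/8 - 11*√11/8)))/4 = (49*(-13/8 - 11*√11/8))/4 = (-637/8 - 539*√11/8)/4 = -637/32 - 539*√11/32 ≈ -75.771)
c = -15617 (c = 5 - (24616 - 8994) = 5 - 1*15622 = 5 - 15622 = -15617)
c - z = -15617 - (-637/32 - 539*√11/32) = -15617 + (637/32 + 539*√11/32) = -499107/32 + 539*√11/32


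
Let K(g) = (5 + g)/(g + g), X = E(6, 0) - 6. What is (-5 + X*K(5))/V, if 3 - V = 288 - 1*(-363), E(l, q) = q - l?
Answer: 17/648 ≈ 0.026235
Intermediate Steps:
V = -648 (V = 3 - (288 - 1*(-363)) = 3 - (288 + 363) = 3 - 1*651 = 3 - 651 = -648)
X = -12 (X = (0 - 1*6) - 6 = (0 - 6) - 6 = -6 - 6 = -12)
K(g) = (5 + g)/(2*g) (K(g) = (5 + g)/((2*g)) = (5 + g)*(1/(2*g)) = (5 + g)/(2*g))
(-5 + X*K(5))/V = (-5 - 6*(5 + 5)/5)/(-648) = (-5 - 6*10/5)*(-1/648) = (-5 - 12*1)*(-1/648) = (-5 - 12)*(-1/648) = -17*(-1/648) = 17/648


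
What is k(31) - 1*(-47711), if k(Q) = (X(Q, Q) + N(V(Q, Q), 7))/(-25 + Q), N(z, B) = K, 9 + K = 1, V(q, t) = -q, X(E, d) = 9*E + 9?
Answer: 143273/3 ≈ 47758.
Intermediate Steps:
X(E, d) = 9 + 9*E
K = -8 (K = -9 + 1 = -8)
N(z, B) = -8
k(Q) = (1 + 9*Q)/(-25 + Q) (k(Q) = ((9 + 9*Q) - 8)/(-25 + Q) = (1 + 9*Q)/(-25 + Q))
k(31) - 1*(-47711) = (1 + 9*31)/(-25 + 31) - 1*(-47711) = (1 + 279)/6 + 47711 = (1/6)*280 + 47711 = 140/3 + 47711 = 143273/3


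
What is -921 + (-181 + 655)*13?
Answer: 5241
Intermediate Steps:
-921 + (-181 + 655)*13 = -921 + 474*13 = -921 + 6162 = 5241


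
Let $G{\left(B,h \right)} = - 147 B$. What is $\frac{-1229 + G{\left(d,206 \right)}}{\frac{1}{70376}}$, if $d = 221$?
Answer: $-2372797216$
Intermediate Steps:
$\frac{-1229 + G{\left(d,206 \right)}}{\frac{1}{70376}} = \frac{-1229 - 32487}{\frac{1}{70376}} = \left(-1229 - 32487\right) \frac{1}{\frac{1}{70376}} = \left(-33716\right) 70376 = -2372797216$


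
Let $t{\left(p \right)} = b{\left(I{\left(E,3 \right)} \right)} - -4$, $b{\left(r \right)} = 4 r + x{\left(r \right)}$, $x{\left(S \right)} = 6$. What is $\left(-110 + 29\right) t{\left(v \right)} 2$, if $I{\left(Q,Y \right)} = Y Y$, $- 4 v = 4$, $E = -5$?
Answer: $-7452$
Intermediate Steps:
$v = -1$ ($v = \left(- \frac{1}{4}\right) 4 = -1$)
$I{\left(Q,Y \right)} = Y^{2}$
$b{\left(r \right)} = 6 + 4 r$ ($b{\left(r \right)} = 4 r + 6 = 6 + 4 r$)
$t{\left(p \right)} = 46$ ($t{\left(p \right)} = \left(6 + 4 \cdot 3^{2}\right) - -4 = \left(6 + 4 \cdot 9\right) + 4 = \left(6 + 36\right) + 4 = 42 + 4 = 46$)
$\left(-110 + 29\right) t{\left(v \right)} 2 = \left(-110 + 29\right) 46 \cdot 2 = \left(-81\right) 92 = -7452$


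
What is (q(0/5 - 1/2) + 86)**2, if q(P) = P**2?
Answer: 119025/16 ≈ 7439.1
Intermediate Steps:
(q(0/5 - 1/2) + 86)**2 = ((0/5 - 1/2)**2 + 86)**2 = ((0*(1/5) - 1*1/2)**2 + 86)**2 = ((0 - 1/2)**2 + 86)**2 = ((-1/2)**2 + 86)**2 = (1/4 + 86)**2 = (345/4)**2 = 119025/16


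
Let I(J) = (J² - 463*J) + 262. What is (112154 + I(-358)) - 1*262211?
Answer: 144123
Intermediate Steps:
I(J) = 262 + J² - 463*J
(112154 + I(-358)) - 1*262211 = (112154 + (262 + (-358)² - 463*(-358))) - 1*262211 = (112154 + (262 + 128164 + 165754)) - 262211 = (112154 + 294180) - 262211 = 406334 - 262211 = 144123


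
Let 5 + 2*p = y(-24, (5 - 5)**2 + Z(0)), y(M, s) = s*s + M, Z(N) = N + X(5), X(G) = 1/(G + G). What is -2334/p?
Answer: 466800/2899 ≈ 161.02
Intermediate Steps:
X(G) = 1/(2*G)
Z(N) = 1/10 + N (Z(N) = N + (1/2)/5 = N + (1/2)*(1/5) = N + 1/10 = 1/10 + N)
y(M, s) = M + s**2 (y(M, s) = s**2 + M = M + s**2)
p = -2899/200 (p = -5/2 + (-24 + ((5 - 5)**2 + (1/10 + 0))**2)/2 = -5/2 + (-24 + (0**2 + 1/10)**2)/2 = -5/2 + (-24 + (0 + 1/10)**2)/2 = -5/2 + (-24 + (1/10)**2)/2 = -5/2 + (-24 + 1/100)/2 = -5/2 + (1/2)*(-2399/100) = -5/2 - 2399/200 = -2899/200 ≈ -14.495)
-2334/p = -2334/(-2899/200) = -2334*(-200/2899) = 466800/2899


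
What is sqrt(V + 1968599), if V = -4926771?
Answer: 2*I*sqrt(739543) ≈ 1719.9*I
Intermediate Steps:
sqrt(V + 1968599) = sqrt(-4926771 + 1968599) = sqrt(-2958172) = 2*I*sqrt(739543)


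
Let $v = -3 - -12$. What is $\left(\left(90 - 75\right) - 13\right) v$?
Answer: $18$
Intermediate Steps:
$v = 9$ ($v = -3 + 12 = 9$)
$\left(\left(90 - 75\right) - 13\right) v = \left(\left(90 - 75\right) - 13\right) 9 = \left(15 - 13\right) 9 = 2 \cdot 9 = 18$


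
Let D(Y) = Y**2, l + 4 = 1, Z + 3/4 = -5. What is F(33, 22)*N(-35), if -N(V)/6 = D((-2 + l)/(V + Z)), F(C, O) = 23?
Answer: -55200/26569 ≈ -2.0776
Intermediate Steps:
Z = -23/4 (Z = -3/4 - 5 = -23/4 ≈ -5.7500)
l = -3 (l = -4 + 1 = -3)
N(V) = -150/(-23/4 + V)**2 (N(V) = -6*(-2 - 3)**2/(V - 23/4)**2 = -6*25/(-23/4 + V)**2 = -150/(-23/4 + V)**2)
F(33, 22)*N(-35) = 23*(-2400/(-23 + 4*(-35))**2) = 23*(-2400/(-23 - 140)**2) = 23*(-2400/(-163)**2) = 23*(-2400*1/26569) = 23*(-2400/26569) = -55200/26569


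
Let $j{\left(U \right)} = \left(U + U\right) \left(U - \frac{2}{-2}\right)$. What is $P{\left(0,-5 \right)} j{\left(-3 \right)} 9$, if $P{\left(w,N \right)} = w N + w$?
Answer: $0$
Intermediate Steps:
$j{\left(U \right)} = 2 U \left(1 + U\right)$ ($j{\left(U \right)} = 2 U \left(U - -1\right) = 2 U \left(U + 1\right) = 2 U \left(1 + U\right)$)
$P{\left(w,N \right)} = w + N w$ ($P{\left(w,N \right)} = N w + w = w + N w$)
$P{\left(0,-5 \right)} j{\left(-3 \right)} 9 = 0 \left(1 - 5\right) 2 \left(-3\right) \left(1 - 3\right) 9 = 0 \left(-4\right) 2 \left(-3\right) \left(-2\right) 9 = 0 \cdot 12 \cdot 9 = 0 \cdot 9 = 0$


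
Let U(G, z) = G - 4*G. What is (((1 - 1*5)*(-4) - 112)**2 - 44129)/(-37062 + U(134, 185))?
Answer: 34913/37464 ≈ 0.93191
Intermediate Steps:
U(G, z) = -3*G
(((1 - 1*5)*(-4) - 112)**2 - 44129)/(-37062 + U(134, 185)) = (((1 - 1*5)*(-4) - 112)**2 - 44129)/(-37062 - 3*134) = (((1 - 5)*(-4) - 112)**2 - 44129)/(-37062 - 402) = ((-4*(-4) - 112)**2 - 44129)/(-37464) = ((16 - 112)**2 - 44129)*(-1/37464) = ((-96)**2 - 44129)*(-1/37464) = (9216 - 44129)*(-1/37464) = -34913*(-1/37464) = 34913/37464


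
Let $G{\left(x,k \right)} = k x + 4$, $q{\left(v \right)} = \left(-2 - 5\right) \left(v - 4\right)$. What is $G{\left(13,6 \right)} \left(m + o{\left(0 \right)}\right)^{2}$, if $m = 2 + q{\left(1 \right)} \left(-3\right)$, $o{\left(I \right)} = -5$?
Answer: $357192$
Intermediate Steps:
$q{\left(v \right)} = 28 - 7 v$ ($q{\left(v \right)} = - 7 \left(-4 + v\right) = 28 - 7 v$)
$m = -61$ ($m = 2 + \left(28 - 7\right) \left(-3\right) = 2 + 21 \left(-3\right) = 2 - 63 = -61$)
$G{\left(x,k \right)} = 4 + k x$
$G{\left(13,6 \right)} \left(m + o{\left(0 \right)}\right)^{2} = \left(4 + 6 \cdot 13\right) \left(-61 - 5\right)^{2} = \left(4 + 78\right) \left(-66\right)^{2} = 82 \cdot 4356 = 357192$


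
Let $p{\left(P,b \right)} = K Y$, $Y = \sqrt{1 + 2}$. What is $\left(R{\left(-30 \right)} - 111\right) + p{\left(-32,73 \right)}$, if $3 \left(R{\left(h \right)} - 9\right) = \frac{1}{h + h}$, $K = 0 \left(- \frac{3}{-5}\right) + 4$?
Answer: $- \frac{18361}{180} + 4 \sqrt{3} \approx -95.077$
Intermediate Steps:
$K = 4$ ($K = 0 \left(\left(-3\right) \left(- \frac{1}{5}\right)\right) + 4 = 0 \cdot \frac{3}{5} + 4 = 0 + 4 = 4$)
$R{\left(h \right)} = 9 + \frac{1}{6 h}$ ($R{\left(h \right)} = 9 + \frac{1}{3 \left(h + h\right)} = 9 + \frac{1}{3 \cdot 2 h} = 9 + \frac{\frac{1}{2} \frac{1}{h}}{3} = 9 + \frac{1}{6 h}$)
$Y = \sqrt{3} \approx 1.732$
$p{\left(P,b \right)} = 4 \sqrt{3}$
$\left(R{\left(-30 \right)} - 111\right) + p{\left(-32,73 \right)} = \left(\left(9 + \frac{1}{6 \left(-30\right)}\right) - 111\right) + 4 \sqrt{3} = \left(\left(9 + \frac{1}{6} \left(- \frac{1}{30}\right)\right) - 111\right) + 4 \sqrt{3} = \left(\left(9 - \frac{1}{180}\right) - 111\right) + 4 \sqrt{3} = \left(\frac{1619}{180} - 111\right) + 4 \sqrt{3} = - \frac{18361}{180} + 4 \sqrt{3}$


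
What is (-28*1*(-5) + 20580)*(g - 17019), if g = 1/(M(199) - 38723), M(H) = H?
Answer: -3396214977260/9631 ≈ -3.5263e+8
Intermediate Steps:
g = -1/38524 (g = 1/(199 - 38723) = 1/(-38524) = -1/38524 ≈ -2.5958e-5)
(-28*1*(-5) + 20580)*(g - 17019) = (-28*1*(-5) + 20580)*(-1/38524 - 17019) = (-28*(-5) + 20580)*(-655639957/38524) = (140 + 20580)*(-655639957/38524) = 20720*(-655639957/38524) = -3396214977260/9631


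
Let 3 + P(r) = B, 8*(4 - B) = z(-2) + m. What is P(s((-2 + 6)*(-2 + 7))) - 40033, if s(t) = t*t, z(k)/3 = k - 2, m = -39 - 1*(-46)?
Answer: -320251/8 ≈ -40031.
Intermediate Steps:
m = 7 (m = -39 + 46 = 7)
z(k) = -6 + 3*k (z(k) = 3*(k - 2) = 3*(-2 + k) = -6 + 3*k)
s(t) = t²
B = 37/8 (B = 4 - ((-6 + 3*(-2)) + 7)/8 = 4 - ((-6 - 6) + 7)/8 = 4 - (-12 + 7)/8 = 4 - ⅛*(-5) = 4 + 5/8 = 37/8 ≈ 4.6250)
P(r) = 13/8 (P(r) = -3 + 37/8 = 13/8)
P(s((-2 + 6)*(-2 + 7))) - 40033 = 13/8 - 40033 = -320251/8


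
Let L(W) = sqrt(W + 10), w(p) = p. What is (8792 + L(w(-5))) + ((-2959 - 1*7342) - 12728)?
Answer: -14237 + sqrt(5) ≈ -14235.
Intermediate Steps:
L(W) = sqrt(10 + W)
(8792 + L(w(-5))) + ((-2959 - 1*7342) - 12728) = (8792 + sqrt(10 - 5)) + ((-2959 - 1*7342) - 12728) = (8792 + sqrt(5)) + ((-2959 - 7342) - 12728) = (8792 + sqrt(5)) + (-10301 - 12728) = (8792 + sqrt(5)) - 23029 = -14237 + sqrt(5)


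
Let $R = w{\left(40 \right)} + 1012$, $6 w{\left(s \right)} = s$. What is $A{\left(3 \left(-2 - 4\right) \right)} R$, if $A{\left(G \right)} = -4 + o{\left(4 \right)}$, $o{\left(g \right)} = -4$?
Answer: $- \frac{24448}{3} \approx -8149.3$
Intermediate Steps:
$w{\left(s \right)} = \frac{s}{6}$
$A{\left(G \right)} = -8$ ($A{\left(G \right)} = -4 - 4 = -8$)
$R = \frac{3056}{3}$ ($R = \frac{1}{6} \cdot 40 + 1012 = \frac{20}{3} + 1012 = \frac{3056}{3} \approx 1018.7$)
$A{\left(3 \left(-2 - 4\right) \right)} R = \left(-8\right) \frac{3056}{3} = - \frac{24448}{3}$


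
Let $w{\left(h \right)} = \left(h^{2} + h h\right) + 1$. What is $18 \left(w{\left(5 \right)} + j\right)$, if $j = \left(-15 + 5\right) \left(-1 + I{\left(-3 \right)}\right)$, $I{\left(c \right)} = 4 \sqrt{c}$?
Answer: $1098 - 720 i \sqrt{3} \approx 1098.0 - 1247.1 i$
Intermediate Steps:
$w{\left(h \right)} = 1 + 2 h^{2}$ ($w{\left(h \right)} = \left(h^{2} + h^{2}\right) + 1 = 2 h^{2} + 1 = 1 + 2 h^{2}$)
$j = 10 - 40 i \sqrt{3}$ ($j = \left(-15 + 5\right) \left(-1 + 4 \sqrt{-3}\right) = - 10 \left(-1 + 4 i \sqrt{3}\right) = 10 - 40 i \sqrt{3} \approx 10.0 - 69.282 i$)
$18 \left(w{\left(5 \right)} + j\right) = 18 \left(\left(1 + 2 \cdot 5^{2}\right) + \left(10 - 40 i \sqrt{3}\right)\right) = 18 \left(\left(1 + 2 \cdot 25\right) + \left(10 - 40 i \sqrt{3}\right)\right) = 18 \left(\left(1 + 50\right) + \left(10 - 40 i \sqrt{3}\right)\right) = 18 \left(51 + \left(10 - 40 i \sqrt{3}\right)\right) = 18 \left(61 - 40 i \sqrt{3}\right) = 1098 - 720 i \sqrt{3}$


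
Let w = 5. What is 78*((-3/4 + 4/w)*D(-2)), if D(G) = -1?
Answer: -39/10 ≈ -3.9000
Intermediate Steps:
78*((-3/4 + 4/w)*D(-2)) = 78*((-3/4 + 4/5)*(-1)) = 78*((1/20)*(-1)) = 78*(-1/20) = -39/10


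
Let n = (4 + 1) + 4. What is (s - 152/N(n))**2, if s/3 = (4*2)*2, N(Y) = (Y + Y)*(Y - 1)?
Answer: 714025/324 ≈ 2203.8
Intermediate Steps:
n = 9 (n = 5 + 4 = 9)
N(Y) = 2*Y*(-1 + Y) (N(Y) = (2*Y)*(-1 + Y) = 2*Y*(-1 + Y))
s = 48 (s = 3*((4*2)*2) = 3*(8*2) = 3*16 = 48)
(s - 152/N(n))**2 = (48 - 152*1/(18*(-1 + 9)))**2 = (48 - 152/(2*9*8))**2 = (48 - 152/144)**2 = (48 - 152*1/144)**2 = (48 - 19/18)**2 = (845/18)**2 = 714025/324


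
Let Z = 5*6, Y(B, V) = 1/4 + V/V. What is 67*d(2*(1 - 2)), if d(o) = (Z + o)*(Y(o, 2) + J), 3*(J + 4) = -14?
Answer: -41741/3 ≈ -13914.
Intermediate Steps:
J = -26/3 (J = -4 + (⅓)*(-14) = -4 - 14/3 = -26/3 ≈ -8.6667)
Y(B, V) = 5/4 (Y(B, V) = 1*(¼) + 1 = ¼ + 1 = 5/4)
Z = 30
d(o) = -445/2 - 89*o/12 (d(o) = (30 + o)*(5/4 - 26/3) = (30 + o)*(-89/12) = -445/2 - 89*o/12)
67*d(2*(1 - 2)) = 67*(-445/2 - 89*(1 - 2)/6) = 67*(-445/2 - 89*(-1)/6) = 67*(-445/2 - 89/12*(-2)) = 67*(-445/2 + 89/6) = 67*(-623/3) = -41741/3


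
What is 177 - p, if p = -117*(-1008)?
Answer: -117759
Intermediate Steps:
p = 117936
177 - p = 177 - 1*117936 = 177 - 117936 = -117759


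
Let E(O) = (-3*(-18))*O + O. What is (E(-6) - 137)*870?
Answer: -406290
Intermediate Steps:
E(O) = 55*O (E(O) = 54*O + O = 55*O)
(E(-6) - 137)*870 = (55*(-6) - 137)*870 = (-330 - 137)*870 = -467*870 = -406290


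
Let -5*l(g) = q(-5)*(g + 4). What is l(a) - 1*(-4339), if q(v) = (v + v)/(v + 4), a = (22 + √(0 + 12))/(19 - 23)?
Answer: 4342 + √3 ≈ 4343.7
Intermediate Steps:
a = -11/2 - √3/2 (a = (22 + √12)/(-4) = (22 + 2*√3)*(-¼) = -11/2 - √3/2 ≈ -6.3660)
q(v) = 2*v/(4 + v) (q(v) = (2*v)/(4 + v) = 2*v/(4 + v))
l(g) = -8 - 2*g (l(g) = -2*(-5)/(4 - 5)*(g + 4)/5 = -2*(-5)/(-1)*(4 + g)/5 = -2*(-5)*(-1)*(4 + g)/5 = -2*(4 + g) = -(40 + 10*g)/5 = -8 - 2*g)
l(a) - 1*(-4339) = (-8 - 2*(-11/2 - √3/2)) - 1*(-4339) = (-8 + (11 + √3)) + 4339 = (3 + √3) + 4339 = 4342 + √3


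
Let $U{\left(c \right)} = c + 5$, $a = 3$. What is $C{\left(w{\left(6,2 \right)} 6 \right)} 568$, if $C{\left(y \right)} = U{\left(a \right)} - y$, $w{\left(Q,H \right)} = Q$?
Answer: $-15904$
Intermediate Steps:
$U{\left(c \right)} = 5 + c$
$C{\left(y \right)} = 8 - y$ ($C{\left(y \right)} = \left(5 + 3\right) - y = 8 - y$)
$C{\left(w{\left(6,2 \right)} 6 \right)} 568 = \left(8 - 6 \cdot 6\right) 568 = \left(8 - 36\right) 568 = \left(-28\right) 568 = -15904$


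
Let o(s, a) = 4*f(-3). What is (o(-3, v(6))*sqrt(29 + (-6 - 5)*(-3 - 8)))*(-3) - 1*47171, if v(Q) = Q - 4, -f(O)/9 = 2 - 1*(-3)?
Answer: -47171 + 2700*sqrt(6) ≈ -40557.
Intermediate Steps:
f(O) = -45 (f(O) = -9*(2 - 1*(-3)) = -9*(2 + 3) = -9*5 = -45)
v(Q) = -4 + Q
o(s, a) = -180 (o(s, a) = 4*(-45) = -180)
(o(-3, v(6))*sqrt(29 + (-6 - 5)*(-3 - 8)))*(-3) - 1*47171 = -180*sqrt(29 + (-6 - 5)*(-3 - 8))*(-3) - 1*47171 = -180*sqrt(29 - 11*(-11))*(-3) - 47171 = -180*sqrt(29 + 121)*(-3) - 47171 = -900*sqrt(6)*(-3) - 47171 = 2700*sqrt(6) - 47171 = -47171 + 2700*sqrt(6)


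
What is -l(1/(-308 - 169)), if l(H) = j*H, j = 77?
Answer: 77/477 ≈ 0.16143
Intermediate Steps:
l(H) = 77*H
-l(1/(-308 - 169)) = -77/(-308 - 169) = -77/(-477) = -77*(-1)/477 = -1*(-77/477) = 77/477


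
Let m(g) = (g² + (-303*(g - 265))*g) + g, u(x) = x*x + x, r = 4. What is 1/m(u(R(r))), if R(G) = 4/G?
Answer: 1/159384 ≈ 6.2742e-6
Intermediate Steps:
u(x) = x + x² (u(x) = x² + x = x + x²)
m(g) = g + g² + g*(80295 - 303*g) (m(g) = (g² + (-303*(-265 + g))*g) + g = (g² + (80295 - 303*g)*g) + g = (g² + g*(80295 - 303*g)) + g = g + g² + g*(80295 - 303*g))
1/m(u(R(r))) = 1/(2*((4/4)*(1 + 4/4))*(40148 - 151*4/4*(1 + 4/4))) = 1/(2*((4*(¼))*(1 + 4*(¼)))*(40148 - 151*4*(¼)*(1 + 4*(¼)))) = 1/(2*(1*(1 + 1))*(40148 - 151*(1 + 1))) = 1/(2*(1*2)*(40148 - 151*2)) = 1/(2*2*(40148 - 151*2)) = 1/(2*2*(40148 - 302)) = 1/(2*2*39846) = 1/159384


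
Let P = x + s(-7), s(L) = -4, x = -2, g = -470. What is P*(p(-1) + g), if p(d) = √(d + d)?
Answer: 2820 - 6*I*√2 ≈ 2820.0 - 8.4853*I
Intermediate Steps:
p(d) = √2*√d (p(d) = √(2*d) = √2*√d)
P = -6 (P = -2 - 4 = -6)
P*(p(-1) + g) = -6*(√2*√(-1) - 470) = -6*(√2*I - 470) = -6*(I*√2 - 470) = -6*(-470 + I*√2) = 2820 - 6*I*√2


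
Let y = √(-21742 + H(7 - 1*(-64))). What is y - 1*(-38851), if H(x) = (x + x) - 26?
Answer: 38851 + I*√21626 ≈ 38851.0 + 147.06*I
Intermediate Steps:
H(x) = -26 + 2*x (H(x) = 2*x - 26 = -26 + 2*x)
y = I*√21626 (y = √(-21742 + (-26 + 2*(7 - 1*(-64)))) = √(-21742 + (-26 + 2*(7 + 64))) = √(-21742 + (-26 + 2*71)) = √(-21742 + (-26 + 142)) = √(-21742 + 116) = √(-21626) = I*√21626 ≈ 147.06*I)
y - 1*(-38851) = I*√21626 - 1*(-38851) = I*√21626 + 38851 = 38851 + I*√21626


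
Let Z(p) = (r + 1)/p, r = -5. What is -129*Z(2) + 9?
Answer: 267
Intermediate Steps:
Z(p) = -4/p (Z(p) = (-5 + 1)/p = -4/p)
-129*Z(2) + 9 = -(-516)/2 + 9 = -129*(-2) + 9 = 258 + 9 = 267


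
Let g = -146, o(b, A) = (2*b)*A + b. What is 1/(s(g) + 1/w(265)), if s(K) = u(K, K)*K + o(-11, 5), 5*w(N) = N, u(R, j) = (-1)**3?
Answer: 53/1326 ≈ 0.039970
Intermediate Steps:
u(R, j) = -1
o(b, A) = b + 2*A*b (o(b, A) = 2*A*b + b = b + 2*A*b)
w(N) = N/5
s(K) = -121 - K (s(K) = -K - 11*(1 + 2*5) = -K - 11*(1 + 10) = -K - 11*11 = -K - 121 = -121 - K)
1/(s(g) + 1/w(265)) = 1/((-121 - 1*(-146)) + 1/((1/5)*265)) = 1/((-121 + 146) + 1/53) = 1/(25 + 1/53) = 1/(1326/53) = 53/1326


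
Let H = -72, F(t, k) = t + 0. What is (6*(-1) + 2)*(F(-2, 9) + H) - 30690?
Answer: -30394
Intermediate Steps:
F(t, k) = t
(6*(-1) + 2)*(F(-2, 9) + H) - 30690 = (6*(-1) + 2)*(-2 - 72) - 30690 = (-6 + 2)*(-74) - 30690 = -4*(-74) - 30690 = 296 - 30690 = -30394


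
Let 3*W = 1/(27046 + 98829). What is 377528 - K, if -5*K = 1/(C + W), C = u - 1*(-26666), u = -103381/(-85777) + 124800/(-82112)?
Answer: 418369643789093974242223/1108181760772134266 ≈ 3.7753e+5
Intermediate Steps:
u = -34627327/110051891 (u = -103381*(-1/85777) + 124800*(-1/82112) = 103381/85777 - 1950/1283 = -34627327/110051891 ≈ -0.31465)
W = 1/377625 (W = 1/(3*(27046 + 98829)) = (1/3)/125875 = (1/3)*(1/125875) = 1/377625 ≈ 2.6481e-6)
C = 2934609098079/110051891 (C = -34627327/110051891 - 1*(-26666) = -34627327/110051891 + 26666 = 2934609098079/110051891 ≈ 26666.)
K = -8311669067775/1108181760772134266 (K = -1/(5*(2934609098079/110051891 + 1/377625)) = -1/(5*1108181760772134266/41558345338875) = -1/5*41558345338875/1108181760772134266 = -8311669067775/1108181760772134266 ≈ -7.5003e-6)
377528 - K = 377528 - 1*(-8311669067775/1108181760772134266) = 377528 + 8311669067775/1108181760772134266 = 418369643789093974242223/1108181760772134266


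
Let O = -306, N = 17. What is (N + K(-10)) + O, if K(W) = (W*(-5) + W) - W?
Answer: -239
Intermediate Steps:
K(W) = -5*W (K(W) = (-5*W + W) - W = -4*W - W = -5*W)
(N + K(-10)) + O = (17 - 5*(-10)) - 306 = (17 + 50) - 306 = 67 - 306 = -239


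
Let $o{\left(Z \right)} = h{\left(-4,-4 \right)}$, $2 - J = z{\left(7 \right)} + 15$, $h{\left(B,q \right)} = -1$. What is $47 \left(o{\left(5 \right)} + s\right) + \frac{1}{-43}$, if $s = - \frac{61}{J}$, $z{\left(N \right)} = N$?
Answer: $\frac{82841}{860} \approx 96.327$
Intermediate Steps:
$J = -20$ ($J = 2 - \left(7 + 15\right) = 2 - 22 = -20$)
$o{\left(Z \right)} = -1$
$s = \frac{61}{20}$ ($s = - \frac{61}{-20} = \left(-61\right) \left(- \frac{1}{20}\right) = \frac{61}{20} \approx 3.05$)
$47 \left(o{\left(5 \right)} + s\right) + \frac{1}{-43} = 47 \left(-1 + \frac{61}{20}\right) + \frac{1}{-43} = 47 \cdot \frac{41}{20} - \frac{1}{43} = \frac{1927}{20} - \frac{1}{43} = \frac{82841}{860}$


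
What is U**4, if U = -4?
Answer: 256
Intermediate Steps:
U**4 = (-4)**4 = 256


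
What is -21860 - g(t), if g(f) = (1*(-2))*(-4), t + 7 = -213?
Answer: -21868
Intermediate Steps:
t = -220 (t = -7 - 213 = -220)
g(f) = 8 (g(f) = -2*(-4) = 8)
-21860 - g(t) = -21860 - 1*8 = -21860 - 8 = -21868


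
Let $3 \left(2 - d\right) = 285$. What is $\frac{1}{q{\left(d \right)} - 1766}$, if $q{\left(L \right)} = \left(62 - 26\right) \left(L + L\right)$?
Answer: $- \frac{1}{8462} \approx -0.00011818$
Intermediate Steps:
$d = -93$ ($d = 2 - 95 = -93$)
$q{\left(L \right)} = 72 L$ ($q{\left(L \right)} = 36 \cdot 2 L = 72 L$)
$\frac{1}{q{\left(d \right)} - 1766} = \frac{1}{72 \left(-93\right) - 1766} = \frac{1}{-6696 - 1766} = \frac{1}{-8462} = - \frac{1}{8462}$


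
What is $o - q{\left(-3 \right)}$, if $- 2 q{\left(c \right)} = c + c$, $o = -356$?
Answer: $-359$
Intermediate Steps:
$q{\left(c \right)} = - c$ ($q{\left(c \right)} = - \frac{c + c}{2} = - \frac{2 c}{2} = - c$)
$o - q{\left(-3 \right)} = -356 - \left(-1\right) \left(-3\right) = -356 - 3 = -359$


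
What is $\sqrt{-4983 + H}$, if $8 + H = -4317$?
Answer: $2 i \sqrt{2327} \approx 96.478 i$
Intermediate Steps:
$H = -4325$ ($H = -8 - 4317 = -4325$)
$\sqrt{-4983 + H} = \sqrt{-4983 - 4325} = \sqrt{-9308} = 2 i \sqrt{2327}$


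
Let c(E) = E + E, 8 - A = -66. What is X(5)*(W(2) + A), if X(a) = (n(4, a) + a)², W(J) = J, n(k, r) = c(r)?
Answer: 17100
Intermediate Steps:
A = 74 (A = 8 - 1*(-66) = 8 + 66 = 74)
c(E) = 2*E
n(k, r) = 2*r
X(a) = 9*a² (X(a) = (2*a + a)² = (3*a)² = 9*a²)
X(5)*(W(2) + A) = (9*5²)*(2 + 74) = (9*25)*76 = 225*76 = 17100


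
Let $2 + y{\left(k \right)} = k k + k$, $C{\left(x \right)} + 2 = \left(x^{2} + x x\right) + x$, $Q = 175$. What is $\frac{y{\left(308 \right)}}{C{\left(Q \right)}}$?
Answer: $\frac{95170}{61423} \approx 1.5494$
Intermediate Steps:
$C{\left(x \right)} = -2 + x + 2 x^{2}$ ($C{\left(x \right)} = -2 + \left(\left(x^{2} + x x\right) + x\right) = -2 + \left(\left(x^{2} + x^{2}\right) + x\right) = -2 + \left(2 x^{2} + x\right) = -2 + \left(x + 2 x^{2}\right) = -2 + x + 2 x^{2}$)
$y{\left(k \right)} = -2 + k + k^{2}$ ($y{\left(k \right)} = -2 + \left(k k + k\right) = -2 + \left(k^{2} + k\right) = -2 + \left(k + k^{2}\right) = -2 + k + k^{2}$)
$\frac{y{\left(308 \right)}}{C{\left(Q \right)}} = \frac{-2 + 308 + 308^{2}}{-2 + 175 + 2 \cdot 175^{2}} = \frac{-2 + 308 + 94864}{-2 + 175 + 2 \cdot 30625} = \frac{95170}{-2 + 175 + 61250} = \frac{95170}{61423}$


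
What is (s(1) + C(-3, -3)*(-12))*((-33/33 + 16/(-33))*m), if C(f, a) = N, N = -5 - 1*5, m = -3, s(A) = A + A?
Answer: 5978/11 ≈ 543.45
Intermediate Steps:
s(A) = 2*A
N = -10 (N = -5 - 5 = -10)
C(f, a) = -10
(s(1) + C(-3, -3)*(-12))*((-33/33 + 16/(-33))*m) = (2*1 - 10*(-12))*((-33/33 + 16/(-33))*(-3)) = (2 + 120)*((-33*1/33 + 16*(-1/33))*(-3)) = 122*((-1 - 16/33)*(-3)) = 122*(-49/33*(-3)) = 122*(49/11) = 5978/11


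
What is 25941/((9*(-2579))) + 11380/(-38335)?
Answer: -83905961/59319579 ≈ -1.4145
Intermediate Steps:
25941/((9*(-2579))) + 11380/(-38335) = 25941/(-23211) + 11380*(-1/38335) = 25941*(-1/23211) - 2276/7667 = -8647/7737 - 2276/7667 = -83905961/59319579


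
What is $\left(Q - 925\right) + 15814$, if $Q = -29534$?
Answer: $-14645$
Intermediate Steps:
$\left(Q - 925\right) + 15814 = \left(-29534 - 925\right) + 15814 = -30459 + 15814 = -14645$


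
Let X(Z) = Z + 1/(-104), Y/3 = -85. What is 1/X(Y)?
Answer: -104/26521 ≈ -0.0039214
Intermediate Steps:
Y = -255 (Y = 3*(-85) = -255)
X(Z) = -1/104 + Z (X(Z) = Z - 1/104 = -1/104 + Z)
1/X(Y) = 1/(-1/104 - 255) = 1/(-26521/104) = -104/26521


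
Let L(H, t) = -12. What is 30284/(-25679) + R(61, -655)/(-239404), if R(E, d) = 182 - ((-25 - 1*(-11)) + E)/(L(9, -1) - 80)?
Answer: -667441363801/565584289072 ≈ -1.1801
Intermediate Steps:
R(E, d) = 8365/46 + E/92 (R(E, d) = 182 - ((-25 - 1*(-11)) + E)/(-12 - 80) = 182 - ((-25 + 11) + E)/(-92) = 182 - (-14 + E)*(-1)/92 = 182 - (7/46 - E/92) = 182 + (-7/46 + E/92) = 8365/46 + E/92)
30284/(-25679) + R(61, -655)/(-239404) = 30284/(-25679) + (8365/46 + (1/92)*61)/(-239404) = 30284*(-1/25679) + (8365/46 + 61/92)*(-1/239404) = -30284/25679 + (16791/92)*(-1/239404) = -30284/25679 - 16791/22025168 = -667441363801/565584289072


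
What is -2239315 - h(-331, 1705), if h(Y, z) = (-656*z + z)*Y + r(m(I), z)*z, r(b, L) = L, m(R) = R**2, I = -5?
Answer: -374798865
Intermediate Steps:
h(Y, z) = z**2 - 655*Y*z (h(Y, z) = (-656*z + z)*Y + z*z = (-655*z)*Y + z**2 = -655*Y*z + z**2 = z**2 - 655*Y*z)
-2239315 - h(-331, 1705) = -2239315 - 1705*(1705 - 655*(-331)) = -2239315 - 1705*(1705 + 216805) = -2239315 - 1705*218510 = -2239315 - 1*372559550 = -2239315 - 372559550 = -374798865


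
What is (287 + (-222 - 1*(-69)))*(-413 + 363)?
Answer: -6700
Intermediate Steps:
(287 + (-222 - 1*(-69)))*(-413 + 363) = (287 + (-222 + 69))*(-50) = (287 - 153)*(-50) = 134*(-50) = -6700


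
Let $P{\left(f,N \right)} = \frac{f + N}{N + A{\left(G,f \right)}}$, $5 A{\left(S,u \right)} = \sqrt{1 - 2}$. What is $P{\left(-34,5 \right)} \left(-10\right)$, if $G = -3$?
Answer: $\frac{18125}{313} - \frac{725 i}{313} \approx 57.907 - 2.3163 i$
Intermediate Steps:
$A{\left(S,u \right)} = \frac{i}{5}$ ($A{\left(S,u \right)} = \frac{\sqrt{1 - 2}}{5} = \frac{\sqrt{-1}}{5} = \frac{i}{5}$)
$P{\left(f,N \right)} = \frac{N + f}{N + \frac{i}{5}}$ ($P{\left(f,N \right)} = \frac{f + N}{N + \frac{i}{5}} = \frac{N + f}{N + \frac{i}{5}}$)
$P{\left(-34,5 \right)} \left(-10\right) = \frac{5 \left(5 - 34\right)}{i + 5 \cdot 5} \left(-10\right) = 5 \frac{1}{i + 25} \left(-29\right) \left(-10\right) = 5 \frac{1}{25 + i} \left(-29\right) \left(-10\right) = 5 \frac{25 - i}{626} \left(-29\right) \left(-10\right) = \left(- \frac{3625}{626} + \frac{145 i}{626}\right) \left(-10\right) = \frac{18125}{313} - \frac{725 i}{313}$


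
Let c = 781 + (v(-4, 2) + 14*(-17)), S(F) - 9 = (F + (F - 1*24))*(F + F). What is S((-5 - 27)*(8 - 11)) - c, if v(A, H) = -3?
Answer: 31725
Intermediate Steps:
S(F) = 9 + 2*F*(-24 + 2*F) (S(F) = 9 + (F + (F - 1*24))*(F + F) = 9 + (F + (F - 24))*(2*F) = 9 + (F + (-24 + F))*(2*F) = 9 + (-24 + 2*F)*(2*F) = 9 + 2*F*(-24 + 2*F))
c = 540 (c = 781 + (-3 + 14*(-17)) = 781 + (-3 - 238) = 781 - 241 = 540)
S((-5 - 27)*(8 - 11)) - c = (9 - 48*(-5 - 27)*(8 - 11) + 4*((-5 - 27)*(8 - 11))²) - 1*540 = (9 - (-1536)*(-3) + 4*(-32*(-3))²) - 540 = (9 - 48*96 + 4*96²) - 540 = (9 - 4608 + 4*9216) - 540 = (9 - 4608 + 36864) - 540 = 32265 - 540 = 31725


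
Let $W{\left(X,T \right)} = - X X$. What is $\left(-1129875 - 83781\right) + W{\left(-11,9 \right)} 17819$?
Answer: $-3369755$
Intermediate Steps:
$W{\left(X,T \right)} = - X^{2}$
$\left(-1129875 - 83781\right) + W{\left(-11,9 \right)} 17819 = \left(-1129875 - 83781\right) + - \left(-11\right)^{2} \cdot 17819 = -1213656 + \left(-1\right) 121 \cdot 17819 = -1213656 - 2156099 = -3369755$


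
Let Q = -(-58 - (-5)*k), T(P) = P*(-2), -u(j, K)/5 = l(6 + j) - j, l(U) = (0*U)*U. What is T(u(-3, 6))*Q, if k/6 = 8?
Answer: -5460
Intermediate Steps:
k = 48 (k = 6*8 = 48)
l(U) = 0 (l(U) = 0*U = 0)
u(j, K) = 5*j (u(j, K) = -5*(0 - j) = -(-5)*j = 5*j)
T(P) = -2*P
Q = -182 (Q = -(-58 - (-5)*48) = -(-58 - 1*(-240)) = -(-58 + 240) = -1*182 = -182)
T(u(-3, 6))*Q = -10*(-3)*(-182) = -2*(-15)*(-182) = 30*(-182) = -5460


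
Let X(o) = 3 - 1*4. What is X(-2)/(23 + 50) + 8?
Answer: 583/73 ≈ 7.9863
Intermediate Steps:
X(o) = -1 (X(o) = 3 - 4 = -1)
X(-2)/(23 + 50) + 8 = -1/(23 + 50) + 8 = -1/73 + 8 = 583/73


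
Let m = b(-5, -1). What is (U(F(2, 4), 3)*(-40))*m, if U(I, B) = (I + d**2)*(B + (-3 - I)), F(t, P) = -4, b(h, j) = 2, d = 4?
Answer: -3840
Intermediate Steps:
m = 2
U(I, B) = (16 + I)*(-3 + B - I) (U(I, B) = (I + 4**2)*(B + (-3 - I)) = (I + 16)*(-3 + B - I) = (16 + I)*(-3 + B - I))
(U(F(2, 4), 3)*(-40))*m = ((-48 - 1*(-4)**2 - 19*(-4) + 16*3 + 3*(-4))*(-40))*2 = ((-48 - 1*16 + 76 + 48 - 12)*(-40))*2 = ((-48 - 16 + 76 + 48 - 12)*(-40))*2 = (48*(-40))*2 = -1920*2 = -3840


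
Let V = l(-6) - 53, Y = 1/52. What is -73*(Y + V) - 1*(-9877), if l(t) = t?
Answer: 737495/52 ≈ 14183.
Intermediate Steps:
Y = 1/52 ≈ 0.019231
V = -59 (V = -6 - 53 = -59)
-73*(Y + V) - 1*(-9877) = -73*(1/52 - 59) - 1*(-9877) = -73*(-3067/52) + 9877 = 223891/52 + 9877 = 737495/52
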